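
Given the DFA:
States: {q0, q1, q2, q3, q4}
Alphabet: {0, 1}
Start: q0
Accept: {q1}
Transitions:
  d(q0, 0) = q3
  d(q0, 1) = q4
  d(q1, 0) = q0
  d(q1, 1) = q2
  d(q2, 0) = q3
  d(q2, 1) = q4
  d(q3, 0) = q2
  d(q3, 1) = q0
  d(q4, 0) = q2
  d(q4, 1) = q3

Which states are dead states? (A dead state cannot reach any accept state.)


Forward reachability from each state:
  q0 -> reaches {q0, q2, q3, q4}, no accept state (dead)
  q1 -> reaches accept state q1 (live)
  q2 -> reaches {q0, q2, q3, q4}, no accept state (dead)
  q3 -> reaches {q0, q2, q3, q4}, no accept state (dead)
  q4 -> reaches {q0, q2, q3, q4}, no accept state (dead)

{q0, q2, q3, q4}


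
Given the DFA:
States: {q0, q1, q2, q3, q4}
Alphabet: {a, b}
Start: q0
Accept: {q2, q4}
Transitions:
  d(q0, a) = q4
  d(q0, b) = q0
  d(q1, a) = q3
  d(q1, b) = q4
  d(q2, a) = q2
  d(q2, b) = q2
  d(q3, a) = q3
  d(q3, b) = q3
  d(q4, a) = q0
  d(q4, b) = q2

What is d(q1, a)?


Looking up transition d(q1, a)

q3


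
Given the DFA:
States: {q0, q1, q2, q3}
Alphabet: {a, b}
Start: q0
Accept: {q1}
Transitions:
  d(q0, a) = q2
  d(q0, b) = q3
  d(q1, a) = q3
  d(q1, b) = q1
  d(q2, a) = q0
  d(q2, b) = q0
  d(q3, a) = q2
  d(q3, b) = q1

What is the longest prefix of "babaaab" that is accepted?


Run the DFA, marking each prefix where the state is accepting:
  "" -> q0 [reject]
  "b" -> q3 [reject]
  "ba" -> q2 [reject]
  "bab" -> q0 [reject]
  "baba" -> q2 [reject]
  "babaa" -> q0 [reject]
  "babaaa" -> q2 [reject]
  "babaaab" -> q0 [reject]

No prefix is accepted


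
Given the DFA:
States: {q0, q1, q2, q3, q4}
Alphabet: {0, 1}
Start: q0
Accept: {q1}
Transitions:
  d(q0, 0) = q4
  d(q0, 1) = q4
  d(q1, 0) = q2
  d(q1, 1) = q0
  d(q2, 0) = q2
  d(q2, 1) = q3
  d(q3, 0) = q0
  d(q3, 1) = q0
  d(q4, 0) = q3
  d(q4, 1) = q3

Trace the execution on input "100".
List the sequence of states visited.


Input: 100
d(q0, 1) = q4
d(q4, 0) = q3
d(q3, 0) = q0


q0 -> q4 -> q3 -> q0


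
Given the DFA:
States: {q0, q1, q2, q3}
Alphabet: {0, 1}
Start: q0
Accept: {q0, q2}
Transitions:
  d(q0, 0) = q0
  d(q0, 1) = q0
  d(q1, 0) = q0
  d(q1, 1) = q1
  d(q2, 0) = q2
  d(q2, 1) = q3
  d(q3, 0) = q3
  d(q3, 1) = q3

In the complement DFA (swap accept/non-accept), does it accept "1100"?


Trace: q0 -> q0 -> q0 -> q0 -> q0
Final: q0
Original accept: {q0, q2}
Complement: q0 is in original accept

No, complement rejects (original accepts)


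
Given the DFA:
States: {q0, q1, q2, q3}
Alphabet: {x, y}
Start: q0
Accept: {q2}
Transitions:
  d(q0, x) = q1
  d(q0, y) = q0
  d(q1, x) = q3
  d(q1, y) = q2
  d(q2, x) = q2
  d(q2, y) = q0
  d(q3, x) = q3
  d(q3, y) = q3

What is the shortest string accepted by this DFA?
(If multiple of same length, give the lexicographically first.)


BFS by string length (lex-first path to each state shown):
  len 0: q0<-""
  len 1: q0<-"y", q1<-"x"
  len 2: q0<-"yy", q1<-"yx", q2<-"xy", q3<-"xx"
Found accept state at length 2.

"xy"


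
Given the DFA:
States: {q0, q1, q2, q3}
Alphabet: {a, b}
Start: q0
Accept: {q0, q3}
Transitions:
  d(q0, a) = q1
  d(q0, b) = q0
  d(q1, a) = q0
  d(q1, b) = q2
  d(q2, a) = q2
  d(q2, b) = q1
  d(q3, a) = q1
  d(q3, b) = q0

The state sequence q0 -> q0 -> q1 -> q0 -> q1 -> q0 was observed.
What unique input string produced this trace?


Trace back each transition to find the symbol:
  q0 --[b]--> q0
  q0 --[a]--> q1
  q1 --[a]--> q0
  q0 --[a]--> q1
  q1 --[a]--> q0

"baaaa"


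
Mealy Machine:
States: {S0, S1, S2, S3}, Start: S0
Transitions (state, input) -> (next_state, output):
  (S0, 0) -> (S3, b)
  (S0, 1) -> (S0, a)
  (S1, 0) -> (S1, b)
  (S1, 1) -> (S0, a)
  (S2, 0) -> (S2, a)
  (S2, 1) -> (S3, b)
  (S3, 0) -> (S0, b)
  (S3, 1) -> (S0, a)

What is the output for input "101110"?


Step-by-step:
  (S0, 1) -> (S0, a)
  (S0, 0) -> (S3, b)
  (S3, 1) -> (S0, a)
  (S0, 1) -> (S0, a)
  (S0, 1) -> (S0, a)
  (S0, 0) -> (S3, b)

"abaaab"


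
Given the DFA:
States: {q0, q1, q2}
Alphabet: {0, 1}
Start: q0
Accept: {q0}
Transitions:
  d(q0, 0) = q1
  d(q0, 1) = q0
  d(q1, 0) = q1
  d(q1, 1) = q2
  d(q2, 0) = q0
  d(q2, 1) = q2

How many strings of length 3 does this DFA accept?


Enumerating all length-3 strings:
  "000" -> q1 [reject]
  "001" -> q2 [reject]
  "010" -> q0 [accept]
  "011" -> q2 [reject]
  "100" -> q1 [reject]
  "101" -> q2 [reject]
  "110" -> q1 [reject]
  "111" -> q0 [accept]

2 out of 8


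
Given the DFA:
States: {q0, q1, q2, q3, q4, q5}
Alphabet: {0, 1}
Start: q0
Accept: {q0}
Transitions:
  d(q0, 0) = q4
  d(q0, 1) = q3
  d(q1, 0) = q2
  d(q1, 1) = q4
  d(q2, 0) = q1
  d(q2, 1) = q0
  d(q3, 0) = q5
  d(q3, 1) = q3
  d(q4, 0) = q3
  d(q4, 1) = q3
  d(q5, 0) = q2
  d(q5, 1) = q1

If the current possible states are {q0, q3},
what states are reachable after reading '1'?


Apply transition on '1' from each current state:
  d(q0, 1) = q3
  d(q3, 1) = q3

{q3}


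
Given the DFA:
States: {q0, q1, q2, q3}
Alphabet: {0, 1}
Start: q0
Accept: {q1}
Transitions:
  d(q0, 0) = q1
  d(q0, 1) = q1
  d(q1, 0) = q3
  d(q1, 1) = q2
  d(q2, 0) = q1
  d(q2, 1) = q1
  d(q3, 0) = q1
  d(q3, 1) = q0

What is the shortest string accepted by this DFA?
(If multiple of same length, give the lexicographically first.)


BFS by string length (lex-first path to each state shown):
  len 0: q0<-""
  len 1: q1<-"0"
Found accept state at length 1.

"0"


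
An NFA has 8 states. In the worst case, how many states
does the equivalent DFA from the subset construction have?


Subset construction: one DFA state per subset of NFA states.
2^8 = 256

256


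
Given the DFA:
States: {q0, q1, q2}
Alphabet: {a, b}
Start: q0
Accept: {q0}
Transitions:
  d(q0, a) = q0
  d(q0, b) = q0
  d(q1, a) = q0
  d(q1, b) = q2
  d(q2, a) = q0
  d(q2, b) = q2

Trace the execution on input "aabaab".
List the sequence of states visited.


Input: aabaab
d(q0, a) = q0
d(q0, a) = q0
d(q0, b) = q0
d(q0, a) = q0
d(q0, a) = q0
d(q0, b) = q0


q0 -> q0 -> q0 -> q0 -> q0 -> q0 -> q0


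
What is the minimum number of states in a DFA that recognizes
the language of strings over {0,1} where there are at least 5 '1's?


States: count = 0, 1, ..., 4, and a final '>= 5' state.
Total: 5 + 1 = 6. Accept = '>= 5' state.

6


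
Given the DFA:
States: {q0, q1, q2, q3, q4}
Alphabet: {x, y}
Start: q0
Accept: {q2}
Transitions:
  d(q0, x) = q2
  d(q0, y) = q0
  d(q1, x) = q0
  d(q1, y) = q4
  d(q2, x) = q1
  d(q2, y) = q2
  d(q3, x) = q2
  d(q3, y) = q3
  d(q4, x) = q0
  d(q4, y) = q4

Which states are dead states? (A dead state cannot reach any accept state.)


Forward reachability from each state:
  q0 -> reaches accept state q2 (live)
  q1 -> reaches accept state q2 (live)
  q2 -> reaches accept state q2 (live)
  q3 -> reaches accept state q2 (live)
  q4 -> reaches accept state q2 (live)

None (all states can reach an accept state)


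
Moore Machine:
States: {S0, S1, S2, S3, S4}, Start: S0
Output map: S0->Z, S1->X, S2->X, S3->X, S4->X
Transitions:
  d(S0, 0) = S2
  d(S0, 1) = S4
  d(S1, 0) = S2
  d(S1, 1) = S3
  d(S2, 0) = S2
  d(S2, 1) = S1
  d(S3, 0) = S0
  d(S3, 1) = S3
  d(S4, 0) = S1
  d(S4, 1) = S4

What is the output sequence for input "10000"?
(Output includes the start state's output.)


Start: S0 (output Z)
  --1--> S4 (output X)
  --0--> S1 (output X)
  --0--> S2 (output X)
  --0--> S2 (output X)
  --0--> S2 (output X)

"ZXXXXX"


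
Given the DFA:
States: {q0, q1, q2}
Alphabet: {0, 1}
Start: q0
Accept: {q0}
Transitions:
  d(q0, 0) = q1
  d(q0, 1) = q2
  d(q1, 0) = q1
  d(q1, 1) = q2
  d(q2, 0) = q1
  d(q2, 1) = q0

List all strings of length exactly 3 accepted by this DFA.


All strings of length 3: 8 total
Accepted: 1

"011"


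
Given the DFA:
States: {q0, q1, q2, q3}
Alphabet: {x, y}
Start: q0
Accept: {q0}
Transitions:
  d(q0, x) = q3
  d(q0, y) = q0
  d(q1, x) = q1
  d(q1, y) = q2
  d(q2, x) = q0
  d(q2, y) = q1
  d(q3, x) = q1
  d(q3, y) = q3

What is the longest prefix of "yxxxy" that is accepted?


Run the DFA, marking each prefix where the state is accepting:
  "" -> q0 [accept]
  "y" -> q0 [accept]
  "yx" -> q3 [reject]
  "yxx" -> q1 [reject]
  "yxxx" -> q1 [reject]
  "yxxxy" -> q2 [reject]

"y"


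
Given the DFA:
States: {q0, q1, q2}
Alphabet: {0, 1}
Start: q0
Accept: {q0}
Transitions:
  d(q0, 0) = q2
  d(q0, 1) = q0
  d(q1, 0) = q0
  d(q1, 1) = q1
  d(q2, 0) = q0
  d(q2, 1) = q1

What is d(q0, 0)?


Looking up transition d(q0, 0)

q2


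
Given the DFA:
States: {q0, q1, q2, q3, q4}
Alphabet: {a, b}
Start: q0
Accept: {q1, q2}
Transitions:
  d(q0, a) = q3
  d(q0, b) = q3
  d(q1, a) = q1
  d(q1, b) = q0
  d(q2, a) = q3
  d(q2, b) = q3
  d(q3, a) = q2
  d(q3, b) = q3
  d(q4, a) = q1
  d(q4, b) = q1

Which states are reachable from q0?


BFS from q0:
  layer 0: {q0}
  layer 1: {q3}
  layer 2: {q2}

{q0, q2, q3}


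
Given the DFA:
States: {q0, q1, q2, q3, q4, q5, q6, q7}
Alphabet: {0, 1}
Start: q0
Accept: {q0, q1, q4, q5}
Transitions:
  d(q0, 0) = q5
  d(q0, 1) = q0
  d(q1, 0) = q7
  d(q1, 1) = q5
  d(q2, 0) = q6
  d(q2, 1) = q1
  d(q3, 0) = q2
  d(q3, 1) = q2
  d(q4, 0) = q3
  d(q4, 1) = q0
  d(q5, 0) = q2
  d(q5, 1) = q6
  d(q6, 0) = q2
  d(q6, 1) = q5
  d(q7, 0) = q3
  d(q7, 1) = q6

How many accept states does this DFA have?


Accept states listed: {q0, q1, q4, q5}
Counting: q0(1) q1(2) q4(3) q5(4)

4


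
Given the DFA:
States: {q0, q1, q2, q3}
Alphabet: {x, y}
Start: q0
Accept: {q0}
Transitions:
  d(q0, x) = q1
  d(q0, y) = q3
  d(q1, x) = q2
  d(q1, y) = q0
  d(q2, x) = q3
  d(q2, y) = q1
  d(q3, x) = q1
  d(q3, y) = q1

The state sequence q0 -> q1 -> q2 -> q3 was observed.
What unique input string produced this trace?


Trace back each transition to find the symbol:
  q0 --[x]--> q1
  q1 --[x]--> q2
  q2 --[x]--> q3

"xxx"


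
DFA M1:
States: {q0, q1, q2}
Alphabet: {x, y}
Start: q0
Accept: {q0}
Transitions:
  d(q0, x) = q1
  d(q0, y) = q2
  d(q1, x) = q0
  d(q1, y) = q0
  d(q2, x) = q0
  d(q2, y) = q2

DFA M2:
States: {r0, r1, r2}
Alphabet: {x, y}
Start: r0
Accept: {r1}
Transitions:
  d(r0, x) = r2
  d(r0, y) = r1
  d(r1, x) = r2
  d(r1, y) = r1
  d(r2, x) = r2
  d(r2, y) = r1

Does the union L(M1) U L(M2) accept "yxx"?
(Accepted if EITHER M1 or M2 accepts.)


M1: final=q1 accepted=False
M2: final=r2 accepted=False

No, union rejects (neither accepts)


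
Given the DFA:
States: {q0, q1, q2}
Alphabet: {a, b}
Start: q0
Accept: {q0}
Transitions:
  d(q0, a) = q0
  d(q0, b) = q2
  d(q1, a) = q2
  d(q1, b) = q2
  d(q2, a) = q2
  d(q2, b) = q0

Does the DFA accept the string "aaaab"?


Trace: q0 -> q0 -> q0 -> q0 -> q0 -> q2
Final state: q2
Accept states: {q0}

No, rejected (final state q2 is not an accept state)


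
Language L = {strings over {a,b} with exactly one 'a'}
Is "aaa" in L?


count('a') = 3

No, "aaa" is not in L


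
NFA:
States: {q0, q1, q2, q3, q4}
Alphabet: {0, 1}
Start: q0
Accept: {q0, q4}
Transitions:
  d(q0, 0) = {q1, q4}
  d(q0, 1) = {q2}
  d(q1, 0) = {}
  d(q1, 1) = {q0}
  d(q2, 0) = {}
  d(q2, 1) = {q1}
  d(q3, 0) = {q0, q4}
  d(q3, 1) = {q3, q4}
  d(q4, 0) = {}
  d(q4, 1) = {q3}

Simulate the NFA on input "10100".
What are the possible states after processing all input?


Start: {q0}
  --1--> {q2}
  --0--> {}
  --1--> {}
  --0--> {}
  --0--> {}

{} (empty set, no valid transitions)


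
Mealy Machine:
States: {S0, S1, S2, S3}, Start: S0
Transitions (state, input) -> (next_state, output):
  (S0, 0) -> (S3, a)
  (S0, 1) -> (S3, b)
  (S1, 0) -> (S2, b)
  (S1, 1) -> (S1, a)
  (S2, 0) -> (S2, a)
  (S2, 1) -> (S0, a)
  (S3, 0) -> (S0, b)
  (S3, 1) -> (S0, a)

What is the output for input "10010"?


Step-by-step:
  (S0, 1) -> (S3, b)
  (S3, 0) -> (S0, b)
  (S0, 0) -> (S3, a)
  (S3, 1) -> (S0, a)
  (S0, 0) -> (S3, a)

"bbaaa"


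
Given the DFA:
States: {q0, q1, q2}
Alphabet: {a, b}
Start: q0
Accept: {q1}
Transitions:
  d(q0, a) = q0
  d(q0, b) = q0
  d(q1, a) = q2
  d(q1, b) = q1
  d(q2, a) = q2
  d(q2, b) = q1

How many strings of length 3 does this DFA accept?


Enumerating all length-3 strings:
  "aaa" -> q0 [reject]
  "aab" -> q0 [reject]
  "aba" -> q0 [reject]
  "abb" -> q0 [reject]
  "baa" -> q0 [reject]
  "bab" -> q0 [reject]
  "bba" -> q0 [reject]
  "bbb" -> q0 [reject]

0 out of 8


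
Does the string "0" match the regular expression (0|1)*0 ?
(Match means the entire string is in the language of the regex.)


|string| = 1; first = '0'; last = '0'

Yes, "0" matches (0|1)*0


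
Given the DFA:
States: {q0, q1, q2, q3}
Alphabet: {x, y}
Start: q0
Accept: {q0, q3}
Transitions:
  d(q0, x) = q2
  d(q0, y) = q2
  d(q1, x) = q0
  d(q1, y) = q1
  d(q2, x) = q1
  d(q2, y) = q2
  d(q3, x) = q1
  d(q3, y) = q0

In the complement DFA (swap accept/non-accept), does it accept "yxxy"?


Trace: q0 -> q2 -> q1 -> q0 -> q2
Final: q2
Original accept: {q0, q3}
Complement: q2 is not in original accept

Yes, complement accepts (original rejects)


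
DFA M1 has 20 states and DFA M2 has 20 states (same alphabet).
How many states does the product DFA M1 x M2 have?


Product construction pairs every M1 state with every M2 state.
20 * 20 = 400

400


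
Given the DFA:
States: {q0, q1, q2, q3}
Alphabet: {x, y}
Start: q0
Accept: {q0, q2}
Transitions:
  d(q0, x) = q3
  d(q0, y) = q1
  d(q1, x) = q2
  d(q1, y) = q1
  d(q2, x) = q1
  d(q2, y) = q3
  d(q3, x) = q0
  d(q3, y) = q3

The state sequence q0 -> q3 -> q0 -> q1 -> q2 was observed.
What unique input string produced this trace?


Trace back each transition to find the symbol:
  q0 --[x]--> q3
  q3 --[x]--> q0
  q0 --[y]--> q1
  q1 --[x]--> q2

"xxyx"


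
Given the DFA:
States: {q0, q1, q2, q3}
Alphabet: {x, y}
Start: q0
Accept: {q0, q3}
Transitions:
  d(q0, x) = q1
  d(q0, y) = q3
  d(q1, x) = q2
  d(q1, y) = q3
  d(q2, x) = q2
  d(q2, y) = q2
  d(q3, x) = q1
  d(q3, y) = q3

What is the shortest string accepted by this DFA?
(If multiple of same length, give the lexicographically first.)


BFS by string length (lex-first path to each state shown):
  len 0: q0<-""
Found accept state at length 0.

"" (empty string)


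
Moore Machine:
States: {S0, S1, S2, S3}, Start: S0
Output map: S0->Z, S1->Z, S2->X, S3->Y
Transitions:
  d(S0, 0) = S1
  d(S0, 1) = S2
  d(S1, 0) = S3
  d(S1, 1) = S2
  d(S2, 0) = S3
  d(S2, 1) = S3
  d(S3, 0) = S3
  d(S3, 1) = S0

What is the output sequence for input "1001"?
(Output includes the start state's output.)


Start: S0 (output Z)
  --1--> S2 (output X)
  --0--> S3 (output Y)
  --0--> S3 (output Y)
  --1--> S0 (output Z)

"ZXYYZ"


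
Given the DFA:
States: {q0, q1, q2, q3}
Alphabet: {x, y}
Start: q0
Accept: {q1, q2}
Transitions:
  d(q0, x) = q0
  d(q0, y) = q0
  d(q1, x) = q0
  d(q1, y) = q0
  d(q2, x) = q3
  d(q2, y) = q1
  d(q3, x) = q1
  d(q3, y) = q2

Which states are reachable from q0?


BFS from q0:
  layer 0: {q0}

{q0}


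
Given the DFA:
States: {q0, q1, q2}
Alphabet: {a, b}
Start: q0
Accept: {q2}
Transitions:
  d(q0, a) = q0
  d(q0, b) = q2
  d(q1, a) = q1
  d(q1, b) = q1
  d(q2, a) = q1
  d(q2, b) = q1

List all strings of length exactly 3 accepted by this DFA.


All strings of length 3: 8 total
Accepted: 1

"aab"


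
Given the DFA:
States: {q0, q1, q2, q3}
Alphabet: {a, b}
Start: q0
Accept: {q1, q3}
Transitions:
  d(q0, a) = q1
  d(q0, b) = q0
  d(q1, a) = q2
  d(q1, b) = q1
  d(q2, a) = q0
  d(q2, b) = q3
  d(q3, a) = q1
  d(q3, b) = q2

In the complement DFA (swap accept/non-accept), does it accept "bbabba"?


Trace: q0 -> q0 -> q0 -> q1 -> q1 -> q1 -> q2
Final: q2
Original accept: {q1, q3}
Complement: q2 is not in original accept

Yes, complement accepts (original rejects)


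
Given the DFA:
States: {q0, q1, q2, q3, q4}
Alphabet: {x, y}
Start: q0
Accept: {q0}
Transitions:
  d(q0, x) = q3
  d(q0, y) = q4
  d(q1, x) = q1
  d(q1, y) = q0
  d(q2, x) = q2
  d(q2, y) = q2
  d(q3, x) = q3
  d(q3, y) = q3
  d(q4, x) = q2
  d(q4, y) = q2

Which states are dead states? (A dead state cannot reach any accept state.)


Forward reachability from each state:
  q0 -> reaches accept state q0 (live)
  q1 -> reaches accept state q0 (live)
  q2 -> reaches {q2}, no accept state (dead)
  q3 -> reaches {q3}, no accept state (dead)
  q4 -> reaches {q2, q4}, no accept state (dead)

{q2, q3, q4}


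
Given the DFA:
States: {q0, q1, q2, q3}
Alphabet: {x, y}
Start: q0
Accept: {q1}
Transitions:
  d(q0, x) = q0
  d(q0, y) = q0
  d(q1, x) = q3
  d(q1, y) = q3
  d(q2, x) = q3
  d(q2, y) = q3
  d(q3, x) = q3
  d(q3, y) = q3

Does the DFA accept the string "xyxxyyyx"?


Trace: q0 -> q0 -> q0 -> q0 -> q0 -> q0 -> q0 -> q0 -> q0
Final state: q0
Accept states: {q1}

No, rejected (final state q0 is not an accept state)


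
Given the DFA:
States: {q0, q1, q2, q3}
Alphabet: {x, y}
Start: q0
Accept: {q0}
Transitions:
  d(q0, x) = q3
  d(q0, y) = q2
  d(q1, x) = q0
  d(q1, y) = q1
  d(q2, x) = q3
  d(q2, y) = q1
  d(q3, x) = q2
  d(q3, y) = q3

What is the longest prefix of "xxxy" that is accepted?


Run the DFA, marking each prefix where the state is accepting:
  "" -> q0 [accept]
  "x" -> q3 [reject]
  "xx" -> q2 [reject]
  "xxx" -> q3 [reject]
  "xxxy" -> q3 [reject]

""


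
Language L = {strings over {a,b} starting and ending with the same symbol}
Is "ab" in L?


first = 'a', last = 'b'

No, "ab" is not in L


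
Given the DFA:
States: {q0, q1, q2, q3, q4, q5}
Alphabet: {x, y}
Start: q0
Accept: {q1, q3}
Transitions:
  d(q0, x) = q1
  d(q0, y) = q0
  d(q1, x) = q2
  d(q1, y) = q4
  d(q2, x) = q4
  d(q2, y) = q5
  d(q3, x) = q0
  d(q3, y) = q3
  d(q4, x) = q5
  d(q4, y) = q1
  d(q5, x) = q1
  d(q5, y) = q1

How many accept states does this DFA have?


Accept states listed: {q1, q3}
Counting: q1(1) q3(2)

2


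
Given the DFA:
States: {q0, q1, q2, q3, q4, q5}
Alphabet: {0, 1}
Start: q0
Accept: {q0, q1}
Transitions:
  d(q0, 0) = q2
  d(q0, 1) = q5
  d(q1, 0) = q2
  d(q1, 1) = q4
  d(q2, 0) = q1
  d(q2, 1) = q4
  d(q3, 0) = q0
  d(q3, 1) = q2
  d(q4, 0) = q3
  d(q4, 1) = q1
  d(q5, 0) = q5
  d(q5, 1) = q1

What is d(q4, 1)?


Looking up transition d(q4, 1)

q1


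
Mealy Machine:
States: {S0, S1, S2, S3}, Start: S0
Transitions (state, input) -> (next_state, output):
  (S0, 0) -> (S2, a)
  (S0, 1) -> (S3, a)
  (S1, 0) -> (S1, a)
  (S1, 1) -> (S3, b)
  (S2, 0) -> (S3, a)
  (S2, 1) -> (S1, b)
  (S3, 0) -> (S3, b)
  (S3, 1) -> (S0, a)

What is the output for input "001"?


Step-by-step:
  (S0, 0) -> (S2, a)
  (S2, 0) -> (S3, a)
  (S3, 1) -> (S0, a)

"aaa"


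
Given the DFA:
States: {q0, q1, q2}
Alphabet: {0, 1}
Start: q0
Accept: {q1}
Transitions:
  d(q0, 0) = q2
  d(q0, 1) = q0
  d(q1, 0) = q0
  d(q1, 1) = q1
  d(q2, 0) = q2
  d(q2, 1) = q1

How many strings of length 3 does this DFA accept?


Enumerating all length-3 strings:
  "000" -> q2 [reject]
  "001" -> q1 [accept]
  "010" -> q0 [reject]
  "011" -> q1 [accept]
  "100" -> q2 [reject]
  "101" -> q1 [accept]
  "110" -> q2 [reject]
  "111" -> q0 [reject]

3 out of 8


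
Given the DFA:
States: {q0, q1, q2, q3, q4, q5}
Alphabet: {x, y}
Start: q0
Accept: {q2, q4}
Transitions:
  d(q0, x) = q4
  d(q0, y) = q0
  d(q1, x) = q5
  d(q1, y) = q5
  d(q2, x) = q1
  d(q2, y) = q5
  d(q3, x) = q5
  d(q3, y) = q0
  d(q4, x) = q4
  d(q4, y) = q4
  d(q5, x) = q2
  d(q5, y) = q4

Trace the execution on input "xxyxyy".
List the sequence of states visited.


Input: xxyxyy
d(q0, x) = q4
d(q4, x) = q4
d(q4, y) = q4
d(q4, x) = q4
d(q4, y) = q4
d(q4, y) = q4


q0 -> q4 -> q4 -> q4 -> q4 -> q4 -> q4


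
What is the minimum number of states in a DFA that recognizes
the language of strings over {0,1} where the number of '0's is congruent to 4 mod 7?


States track (count of '0') mod 7.
Need 7 states: one per remainder 0..6; accept = remainder 4.

7


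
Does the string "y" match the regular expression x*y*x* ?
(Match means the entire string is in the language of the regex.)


|string| = 1; first = 'y'; last = 'y'

Yes, "y" matches x*y*x*


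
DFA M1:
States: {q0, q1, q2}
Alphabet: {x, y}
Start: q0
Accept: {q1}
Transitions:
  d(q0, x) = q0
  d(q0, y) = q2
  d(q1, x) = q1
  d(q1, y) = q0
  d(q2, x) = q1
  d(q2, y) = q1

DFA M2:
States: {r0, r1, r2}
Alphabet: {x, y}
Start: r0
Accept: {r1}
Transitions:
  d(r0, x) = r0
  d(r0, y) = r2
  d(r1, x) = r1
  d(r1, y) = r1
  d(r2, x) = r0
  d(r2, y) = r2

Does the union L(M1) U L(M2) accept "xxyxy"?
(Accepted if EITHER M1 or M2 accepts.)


M1: final=q0 accepted=False
M2: final=r2 accepted=False

No, union rejects (neither accepts)


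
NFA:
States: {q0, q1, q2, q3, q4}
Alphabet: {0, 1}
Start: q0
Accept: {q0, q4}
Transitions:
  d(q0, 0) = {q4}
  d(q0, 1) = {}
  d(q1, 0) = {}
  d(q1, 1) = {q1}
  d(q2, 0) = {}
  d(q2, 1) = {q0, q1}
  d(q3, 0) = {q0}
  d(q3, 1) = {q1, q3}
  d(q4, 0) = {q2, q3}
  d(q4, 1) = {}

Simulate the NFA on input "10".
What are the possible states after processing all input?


Start: {q0}
  --1--> {}
  --0--> {}

{} (empty set, no valid transitions)


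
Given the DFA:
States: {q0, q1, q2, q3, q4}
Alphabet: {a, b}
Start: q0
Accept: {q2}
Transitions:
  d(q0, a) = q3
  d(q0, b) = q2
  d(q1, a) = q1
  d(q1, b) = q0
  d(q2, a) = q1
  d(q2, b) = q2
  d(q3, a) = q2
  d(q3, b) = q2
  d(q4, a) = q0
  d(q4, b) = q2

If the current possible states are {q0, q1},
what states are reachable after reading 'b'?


Apply transition on 'b' from each current state:
  d(q0, b) = q2
  d(q1, b) = q0

{q0, q2}


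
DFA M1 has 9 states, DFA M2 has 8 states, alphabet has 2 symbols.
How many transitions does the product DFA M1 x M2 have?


Product DFA has 9 * 8 = 72 states.
Each has 2 transitions: 72 * 2 = 144

144


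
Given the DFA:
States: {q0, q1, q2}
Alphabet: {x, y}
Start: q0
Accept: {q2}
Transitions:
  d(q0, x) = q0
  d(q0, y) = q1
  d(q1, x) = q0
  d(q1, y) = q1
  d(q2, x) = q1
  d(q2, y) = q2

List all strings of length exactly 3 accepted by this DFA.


All strings of length 3: 8 total
Accepted: 0

None


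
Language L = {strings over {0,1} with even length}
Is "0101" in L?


length = 4; 4 mod 2 = 0

Yes, "0101" is in L


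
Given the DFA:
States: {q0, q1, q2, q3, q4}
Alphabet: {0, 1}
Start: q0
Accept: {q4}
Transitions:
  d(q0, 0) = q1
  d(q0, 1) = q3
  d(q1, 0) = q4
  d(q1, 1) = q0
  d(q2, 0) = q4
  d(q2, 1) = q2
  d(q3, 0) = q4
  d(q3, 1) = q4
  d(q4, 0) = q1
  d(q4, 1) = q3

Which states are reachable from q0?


BFS from q0:
  layer 0: {q0}
  layer 1: {q1, q3}
  layer 2: {q4}

{q0, q1, q3, q4}


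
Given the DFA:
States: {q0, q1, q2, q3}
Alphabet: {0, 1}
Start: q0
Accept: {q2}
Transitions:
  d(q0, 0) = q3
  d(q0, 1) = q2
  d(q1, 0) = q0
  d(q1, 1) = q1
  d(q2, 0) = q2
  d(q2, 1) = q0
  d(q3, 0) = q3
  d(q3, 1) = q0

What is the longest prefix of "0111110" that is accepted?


Run the DFA, marking each prefix where the state is accepting:
  "" -> q0 [reject]
  "0" -> q3 [reject]
  "01" -> q0 [reject]
  "011" -> q2 [accept]
  "0111" -> q0 [reject]
  "01111" -> q2 [accept]
  "011111" -> q0 [reject]
  "0111110" -> q3 [reject]

"01111"


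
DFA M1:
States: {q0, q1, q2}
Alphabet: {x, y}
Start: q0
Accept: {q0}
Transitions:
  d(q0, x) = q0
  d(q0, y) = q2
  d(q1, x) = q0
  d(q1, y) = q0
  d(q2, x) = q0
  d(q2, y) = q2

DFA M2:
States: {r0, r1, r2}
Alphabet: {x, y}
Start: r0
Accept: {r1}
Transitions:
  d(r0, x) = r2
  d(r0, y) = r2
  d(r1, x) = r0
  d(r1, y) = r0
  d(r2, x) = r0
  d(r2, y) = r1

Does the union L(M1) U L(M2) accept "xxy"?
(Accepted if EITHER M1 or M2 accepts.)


M1: final=q2 accepted=False
M2: final=r2 accepted=False

No, union rejects (neither accepts)


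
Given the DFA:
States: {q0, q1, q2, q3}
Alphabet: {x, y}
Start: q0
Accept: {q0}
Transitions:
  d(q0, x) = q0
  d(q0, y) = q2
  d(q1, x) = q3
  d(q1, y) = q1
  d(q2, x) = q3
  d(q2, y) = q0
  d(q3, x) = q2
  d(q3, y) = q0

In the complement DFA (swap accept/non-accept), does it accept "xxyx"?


Trace: q0 -> q0 -> q0 -> q2 -> q3
Final: q3
Original accept: {q0}
Complement: q3 is not in original accept

Yes, complement accepts (original rejects)


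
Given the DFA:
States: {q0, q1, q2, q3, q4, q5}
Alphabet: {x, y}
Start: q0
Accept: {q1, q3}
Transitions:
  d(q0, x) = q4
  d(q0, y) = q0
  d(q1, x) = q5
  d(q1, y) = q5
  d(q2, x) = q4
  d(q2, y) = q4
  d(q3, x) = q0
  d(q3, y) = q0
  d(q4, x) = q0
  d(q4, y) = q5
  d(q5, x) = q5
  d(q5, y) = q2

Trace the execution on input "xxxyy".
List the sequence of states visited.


Input: xxxyy
d(q0, x) = q4
d(q4, x) = q0
d(q0, x) = q4
d(q4, y) = q5
d(q5, y) = q2


q0 -> q4 -> q0 -> q4 -> q5 -> q2


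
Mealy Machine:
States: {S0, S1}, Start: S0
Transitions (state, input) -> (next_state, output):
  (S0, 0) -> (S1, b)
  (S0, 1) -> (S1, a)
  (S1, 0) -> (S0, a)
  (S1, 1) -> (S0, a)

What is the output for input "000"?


Step-by-step:
  (S0, 0) -> (S1, b)
  (S1, 0) -> (S0, a)
  (S0, 0) -> (S1, b)

"bab"


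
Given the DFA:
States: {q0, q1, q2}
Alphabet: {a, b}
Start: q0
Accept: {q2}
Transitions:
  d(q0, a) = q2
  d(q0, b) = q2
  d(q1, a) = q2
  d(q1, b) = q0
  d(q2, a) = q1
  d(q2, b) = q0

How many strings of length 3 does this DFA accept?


Enumerating all length-3 strings:
  "aaa" -> q2 [accept]
  "aab" -> q0 [reject]
  "aba" -> q2 [accept]
  "abb" -> q2 [accept]
  "baa" -> q2 [accept]
  "bab" -> q0 [reject]
  "bba" -> q2 [accept]
  "bbb" -> q2 [accept]

6 out of 8


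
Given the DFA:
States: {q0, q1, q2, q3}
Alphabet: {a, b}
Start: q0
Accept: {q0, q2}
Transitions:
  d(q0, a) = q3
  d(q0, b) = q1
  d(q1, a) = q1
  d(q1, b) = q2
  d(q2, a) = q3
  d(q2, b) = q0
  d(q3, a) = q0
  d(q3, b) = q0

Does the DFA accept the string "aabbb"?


Trace: q0 -> q3 -> q0 -> q1 -> q2 -> q0
Final state: q0
Accept states: {q0, q2}

Yes, accepted (final state q0 is an accept state)


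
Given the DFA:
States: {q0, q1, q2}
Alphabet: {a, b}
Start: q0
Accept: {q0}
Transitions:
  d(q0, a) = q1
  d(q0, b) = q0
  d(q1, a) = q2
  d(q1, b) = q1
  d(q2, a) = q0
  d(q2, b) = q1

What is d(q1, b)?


Looking up transition d(q1, b)

q1


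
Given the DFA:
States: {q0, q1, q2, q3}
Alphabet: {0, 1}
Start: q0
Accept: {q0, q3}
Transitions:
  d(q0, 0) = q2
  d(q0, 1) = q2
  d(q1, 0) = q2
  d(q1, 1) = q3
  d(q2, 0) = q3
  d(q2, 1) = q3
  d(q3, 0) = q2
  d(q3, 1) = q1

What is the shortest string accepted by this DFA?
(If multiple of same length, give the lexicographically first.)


BFS by string length (lex-first path to each state shown):
  len 0: q0<-""
Found accept state at length 0.

"" (empty string)


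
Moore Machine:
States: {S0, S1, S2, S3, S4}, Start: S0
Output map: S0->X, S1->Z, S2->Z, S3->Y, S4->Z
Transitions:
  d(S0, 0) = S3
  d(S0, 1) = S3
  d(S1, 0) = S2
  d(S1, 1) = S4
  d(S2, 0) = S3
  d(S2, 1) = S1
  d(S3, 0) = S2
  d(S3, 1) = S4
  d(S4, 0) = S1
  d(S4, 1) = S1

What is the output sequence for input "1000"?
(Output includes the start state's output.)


Start: S0 (output X)
  --1--> S3 (output Y)
  --0--> S2 (output Z)
  --0--> S3 (output Y)
  --0--> S2 (output Z)

"XYZYZ"


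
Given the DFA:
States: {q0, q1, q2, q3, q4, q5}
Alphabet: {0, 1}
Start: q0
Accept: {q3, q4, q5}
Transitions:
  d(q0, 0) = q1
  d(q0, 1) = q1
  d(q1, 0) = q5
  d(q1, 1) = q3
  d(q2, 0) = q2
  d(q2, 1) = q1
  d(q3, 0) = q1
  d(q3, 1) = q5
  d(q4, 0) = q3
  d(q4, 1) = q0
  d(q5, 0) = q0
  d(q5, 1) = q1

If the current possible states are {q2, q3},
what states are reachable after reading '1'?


Apply transition on '1' from each current state:
  d(q2, 1) = q1
  d(q3, 1) = q5

{q1, q5}


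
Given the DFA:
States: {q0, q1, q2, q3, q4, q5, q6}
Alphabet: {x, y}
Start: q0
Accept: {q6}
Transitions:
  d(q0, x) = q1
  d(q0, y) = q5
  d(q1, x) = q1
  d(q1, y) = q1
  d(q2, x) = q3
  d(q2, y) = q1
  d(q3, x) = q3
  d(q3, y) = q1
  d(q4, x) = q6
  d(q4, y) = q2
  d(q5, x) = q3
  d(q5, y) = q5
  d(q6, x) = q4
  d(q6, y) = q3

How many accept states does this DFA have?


Accept states listed: {q6}
Counting: q6(1)

1


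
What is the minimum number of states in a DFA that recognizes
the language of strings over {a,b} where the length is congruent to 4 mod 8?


States track (length) mod 8.
Need 8 states: one per remainder 0..7; accept = remainder 4.

8


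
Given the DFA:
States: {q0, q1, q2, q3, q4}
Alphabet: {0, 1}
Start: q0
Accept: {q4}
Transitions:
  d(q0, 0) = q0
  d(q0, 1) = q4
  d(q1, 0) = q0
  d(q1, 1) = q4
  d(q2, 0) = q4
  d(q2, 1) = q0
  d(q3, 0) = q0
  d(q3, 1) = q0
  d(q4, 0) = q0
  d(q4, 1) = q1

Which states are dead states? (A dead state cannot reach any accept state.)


Forward reachability from each state:
  q0 -> reaches accept state q4 (live)
  q1 -> reaches accept state q4 (live)
  q2 -> reaches accept state q4 (live)
  q3 -> reaches accept state q4 (live)
  q4 -> reaches accept state q4 (live)

None (all states can reach an accept state)


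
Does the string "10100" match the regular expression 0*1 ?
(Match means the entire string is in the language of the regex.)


|string| = 5; first = '1'; last = '0'

No, "10100" does not match 0*1


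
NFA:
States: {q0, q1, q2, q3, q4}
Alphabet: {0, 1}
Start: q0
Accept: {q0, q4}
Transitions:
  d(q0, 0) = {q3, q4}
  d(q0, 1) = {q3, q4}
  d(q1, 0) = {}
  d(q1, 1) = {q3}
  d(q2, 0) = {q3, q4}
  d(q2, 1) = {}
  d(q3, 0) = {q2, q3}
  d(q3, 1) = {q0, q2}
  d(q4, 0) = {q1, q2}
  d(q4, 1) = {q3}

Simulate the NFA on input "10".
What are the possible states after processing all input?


Start: {q0}
  --1--> {q3, q4}
  --0--> {q1, q2, q3}

{q1, q2, q3}


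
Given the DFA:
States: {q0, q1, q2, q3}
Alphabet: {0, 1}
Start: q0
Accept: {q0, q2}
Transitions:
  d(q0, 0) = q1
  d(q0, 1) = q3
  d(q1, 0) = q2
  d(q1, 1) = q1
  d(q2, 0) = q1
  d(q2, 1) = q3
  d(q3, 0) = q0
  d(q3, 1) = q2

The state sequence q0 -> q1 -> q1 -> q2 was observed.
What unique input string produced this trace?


Trace back each transition to find the symbol:
  q0 --[0]--> q1
  q1 --[1]--> q1
  q1 --[0]--> q2

"010"


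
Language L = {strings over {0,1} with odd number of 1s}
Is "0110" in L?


count('1') = 2; 2 mod 2 = 0

No, "0110" is not in L


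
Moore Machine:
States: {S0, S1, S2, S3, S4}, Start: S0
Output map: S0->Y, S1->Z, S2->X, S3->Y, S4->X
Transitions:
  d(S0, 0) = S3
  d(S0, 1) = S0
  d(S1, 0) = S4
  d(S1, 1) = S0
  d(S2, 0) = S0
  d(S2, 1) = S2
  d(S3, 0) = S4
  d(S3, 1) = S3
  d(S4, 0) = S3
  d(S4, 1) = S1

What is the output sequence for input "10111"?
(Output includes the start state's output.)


Start: S0 (output Y)
  --1--> S0 (output Y)
  --0--> S3 (output Y)
  --1--> S3 (output Y)
  --1--> S3 (output Y)
  --1--> S3 (output Y)

"YYYYYY"


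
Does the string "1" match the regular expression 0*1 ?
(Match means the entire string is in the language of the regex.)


|string| = 1; first = '1'; last = '1'

Yes, "1" matches 0*1


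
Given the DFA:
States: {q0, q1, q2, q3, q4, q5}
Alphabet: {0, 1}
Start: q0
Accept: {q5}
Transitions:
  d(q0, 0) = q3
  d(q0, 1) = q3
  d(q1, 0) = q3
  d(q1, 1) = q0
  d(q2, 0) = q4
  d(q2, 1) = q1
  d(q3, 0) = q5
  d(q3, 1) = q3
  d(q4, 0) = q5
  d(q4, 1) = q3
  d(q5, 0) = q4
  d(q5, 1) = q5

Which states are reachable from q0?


BFS from q0:
  layer 0: {q0}
  layer 1: {q3}
  layer 2: {q5}
  layer 3: {q4}

{q0, q3, q4, q5}


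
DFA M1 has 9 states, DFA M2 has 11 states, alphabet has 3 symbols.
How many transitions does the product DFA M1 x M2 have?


Product DFA has 9 * 11 = 99 states.
Each has 3 transitions: 99 * 3 = 297

297


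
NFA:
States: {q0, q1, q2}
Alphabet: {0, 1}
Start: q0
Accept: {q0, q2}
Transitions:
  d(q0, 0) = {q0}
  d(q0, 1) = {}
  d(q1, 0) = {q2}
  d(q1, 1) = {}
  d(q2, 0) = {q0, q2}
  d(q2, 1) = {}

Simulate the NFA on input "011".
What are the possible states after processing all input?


Start: {q0}
  --0--> {q0}
  --1--> {}
  --1--> {}

{} (empty set, no valid transitions)


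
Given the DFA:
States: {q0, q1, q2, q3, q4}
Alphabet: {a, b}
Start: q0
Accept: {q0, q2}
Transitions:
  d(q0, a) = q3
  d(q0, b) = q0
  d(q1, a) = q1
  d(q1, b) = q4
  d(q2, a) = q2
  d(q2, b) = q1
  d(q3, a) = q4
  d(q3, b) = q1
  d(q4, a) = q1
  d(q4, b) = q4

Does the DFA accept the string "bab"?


Trace: q0 -> q0 -> q3 -> q1
Final state: q1
Accept states: {q0, q2}

No, rejected (final state q1 is not an accept state)


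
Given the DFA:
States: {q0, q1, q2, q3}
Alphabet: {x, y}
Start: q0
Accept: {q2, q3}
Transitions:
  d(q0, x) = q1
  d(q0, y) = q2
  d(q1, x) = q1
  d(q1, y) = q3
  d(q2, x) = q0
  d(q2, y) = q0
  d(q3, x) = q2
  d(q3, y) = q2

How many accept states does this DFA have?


Accept states listed: {q2, q3}
Counting: q2(1) q3(2)

2


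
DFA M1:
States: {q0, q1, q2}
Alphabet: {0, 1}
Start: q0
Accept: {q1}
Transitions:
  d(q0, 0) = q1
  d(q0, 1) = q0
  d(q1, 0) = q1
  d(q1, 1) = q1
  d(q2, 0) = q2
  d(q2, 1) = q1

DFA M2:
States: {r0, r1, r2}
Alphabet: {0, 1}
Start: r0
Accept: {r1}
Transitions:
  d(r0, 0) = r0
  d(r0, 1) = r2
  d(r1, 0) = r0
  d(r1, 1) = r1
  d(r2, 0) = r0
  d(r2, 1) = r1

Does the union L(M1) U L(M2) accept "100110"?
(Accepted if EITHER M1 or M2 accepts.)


M1: final=q1 accepted=True
M2: final=r0 accepted=False

Yes, union accepts


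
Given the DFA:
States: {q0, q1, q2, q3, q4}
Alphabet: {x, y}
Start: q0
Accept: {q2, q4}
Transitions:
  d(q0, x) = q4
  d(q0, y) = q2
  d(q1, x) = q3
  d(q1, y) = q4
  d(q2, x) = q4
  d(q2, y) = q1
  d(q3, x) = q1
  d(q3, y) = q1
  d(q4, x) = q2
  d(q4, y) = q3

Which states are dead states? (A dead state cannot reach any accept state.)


Forward reachability from each state:
  q0 -> reaches accept state q2 (live)
  q1 -> reaches accept state q2 (live)
  q2 -> reaches accept state q2 (live)
  q3 -> reaches accept state q2 (live)
  q4 -> reaches accept state q2 (live)

None (all states can reach an accept state)


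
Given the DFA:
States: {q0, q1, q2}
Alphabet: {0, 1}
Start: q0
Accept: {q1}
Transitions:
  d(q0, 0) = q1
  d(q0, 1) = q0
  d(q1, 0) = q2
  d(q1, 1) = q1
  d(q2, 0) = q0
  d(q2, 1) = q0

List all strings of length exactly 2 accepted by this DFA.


All strings of length 2: 4 total
Accepted: 2

"01", "10"


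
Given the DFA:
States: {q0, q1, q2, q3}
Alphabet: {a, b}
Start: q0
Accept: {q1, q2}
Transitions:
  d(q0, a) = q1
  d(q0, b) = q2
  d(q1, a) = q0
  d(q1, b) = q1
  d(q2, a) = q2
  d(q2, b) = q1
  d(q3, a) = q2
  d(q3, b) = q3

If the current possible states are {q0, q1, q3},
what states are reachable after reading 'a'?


Apply transition on 'a' from each current state:
  d(q0, a) = q1
  d(q1, a) = q0
  d(q3, a) = q2

{q0, q1, q2}


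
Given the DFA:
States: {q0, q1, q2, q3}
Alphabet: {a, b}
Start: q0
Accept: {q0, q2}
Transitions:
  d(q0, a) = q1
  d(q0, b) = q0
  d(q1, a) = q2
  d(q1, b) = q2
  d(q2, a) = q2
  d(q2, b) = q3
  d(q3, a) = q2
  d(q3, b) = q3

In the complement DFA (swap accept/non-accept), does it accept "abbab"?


Trace: q0 -> q1 -> q2 -> q3 -> q2 -> q3
Final: q3
Original accept: {q0, q2}
Complement: q3 is not in original accept

Yes, complement accepts (original rejects)


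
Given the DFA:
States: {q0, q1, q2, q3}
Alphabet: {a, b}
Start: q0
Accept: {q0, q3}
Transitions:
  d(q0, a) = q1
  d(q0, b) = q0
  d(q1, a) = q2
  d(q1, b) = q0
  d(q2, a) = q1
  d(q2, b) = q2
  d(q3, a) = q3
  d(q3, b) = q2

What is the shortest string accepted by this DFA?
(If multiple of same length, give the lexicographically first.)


BFS by string length (lex-first path to each state shown):
  len 0: q0<-""
Found accept state at length 0.

"" (empty string)


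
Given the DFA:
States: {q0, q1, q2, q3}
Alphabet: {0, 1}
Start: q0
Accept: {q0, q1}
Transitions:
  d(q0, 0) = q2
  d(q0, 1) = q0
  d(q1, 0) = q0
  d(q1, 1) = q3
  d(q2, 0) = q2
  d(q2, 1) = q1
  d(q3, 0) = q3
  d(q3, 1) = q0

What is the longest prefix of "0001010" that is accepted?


Run the DFA, marking each prefix where the state is accepting:
  "" -> q0 [accept]
  "0" -> q2 [reject]
  "00" -> q2 [reject]
  "000" -> q2 [reject]
  "0001" -> q1 [accept]
  "00010" -> q0 [accept]
  "000101" -> q0 [accept]
  "0001010" -> q2 [reject]

"000101"


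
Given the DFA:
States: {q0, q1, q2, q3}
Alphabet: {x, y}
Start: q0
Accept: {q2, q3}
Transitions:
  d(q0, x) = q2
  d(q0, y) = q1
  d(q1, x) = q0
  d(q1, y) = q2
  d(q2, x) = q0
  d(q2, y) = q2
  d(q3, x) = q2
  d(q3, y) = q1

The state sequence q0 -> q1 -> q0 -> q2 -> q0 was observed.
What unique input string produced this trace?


Trace back each transition to find the symbol:
  q0 --[y]--> q1
  q1 --[x]--> q0
  q0 --[x]--> q2
  q2 --[x]--> q0

"yxxx"


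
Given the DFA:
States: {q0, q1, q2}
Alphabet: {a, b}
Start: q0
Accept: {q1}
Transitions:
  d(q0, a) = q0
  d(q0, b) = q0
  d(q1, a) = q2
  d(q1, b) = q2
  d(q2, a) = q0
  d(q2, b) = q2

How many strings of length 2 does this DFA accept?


Enumerating all length-2 strings:
  "aa" -> q0 [reject]
  "ab" -> q0 [reject]
  "ba" -> q0 [reject]
  "bb" -> q0 [reject]

0 out of 4


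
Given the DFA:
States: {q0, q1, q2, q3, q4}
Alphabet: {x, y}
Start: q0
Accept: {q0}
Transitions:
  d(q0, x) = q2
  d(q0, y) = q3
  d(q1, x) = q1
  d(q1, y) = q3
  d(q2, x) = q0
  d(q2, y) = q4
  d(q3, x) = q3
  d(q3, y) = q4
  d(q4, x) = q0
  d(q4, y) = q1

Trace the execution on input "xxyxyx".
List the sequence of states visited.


Input: xxyxyx
d(q0, x) = q2
d(q2, x) = q0
d(q0, y) = q3
d(q3, x) = q3
d(q3, y) = q4
d(q4, x) = q0


q0 -> q2 -> q0 -> q3 -> q3 -> q4 -> q0


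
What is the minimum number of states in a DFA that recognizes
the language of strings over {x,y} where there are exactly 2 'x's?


States: count = 0, 1, ..., 2 (that's 3 states), plus a dead state for count > 2.
Total: 3 + 1 = 4. Accept = count-2 state.

4


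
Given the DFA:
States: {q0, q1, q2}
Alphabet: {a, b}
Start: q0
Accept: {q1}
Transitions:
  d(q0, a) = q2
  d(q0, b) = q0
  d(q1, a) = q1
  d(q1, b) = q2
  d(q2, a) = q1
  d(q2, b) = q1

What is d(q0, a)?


Looking up transition d(q0, a)

q2


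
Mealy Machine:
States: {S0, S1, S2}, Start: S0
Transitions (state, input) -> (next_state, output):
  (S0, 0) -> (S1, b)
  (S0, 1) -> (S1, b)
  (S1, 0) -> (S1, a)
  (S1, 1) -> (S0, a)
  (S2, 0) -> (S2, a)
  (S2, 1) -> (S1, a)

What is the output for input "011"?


Step-by-step:
  (S0, 0) -> (S1, b)
  (S1, 1) -> (S0, a)
  (S0, 1) -> (S1, b)

"bab"


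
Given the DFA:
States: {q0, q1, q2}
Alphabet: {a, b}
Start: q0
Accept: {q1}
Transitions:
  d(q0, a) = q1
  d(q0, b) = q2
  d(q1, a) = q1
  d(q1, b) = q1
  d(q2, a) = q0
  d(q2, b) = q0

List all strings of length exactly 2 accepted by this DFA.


All strings of length 2: 4 total
Accepted: 2

"aa", "ab"


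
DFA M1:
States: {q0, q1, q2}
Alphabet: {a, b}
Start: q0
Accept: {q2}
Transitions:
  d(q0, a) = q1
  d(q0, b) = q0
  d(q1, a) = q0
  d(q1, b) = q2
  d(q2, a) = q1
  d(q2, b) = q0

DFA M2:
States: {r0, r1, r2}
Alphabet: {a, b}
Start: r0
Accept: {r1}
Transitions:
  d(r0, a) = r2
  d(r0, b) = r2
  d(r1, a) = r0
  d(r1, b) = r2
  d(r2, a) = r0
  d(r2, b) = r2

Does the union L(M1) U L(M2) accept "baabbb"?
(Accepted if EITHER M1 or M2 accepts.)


M1: final=q0 accepted=False
M2: final=r2 accepted=False

No, union rejects (neither accepts)


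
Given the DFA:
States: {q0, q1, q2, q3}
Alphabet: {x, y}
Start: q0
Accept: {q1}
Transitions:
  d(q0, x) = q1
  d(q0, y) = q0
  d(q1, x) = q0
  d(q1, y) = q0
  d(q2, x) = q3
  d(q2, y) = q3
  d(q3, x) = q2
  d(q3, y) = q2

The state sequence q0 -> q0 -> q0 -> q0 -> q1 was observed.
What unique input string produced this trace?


Trace back each transition to find the symbol:
  q0 --[y]--> q0
  q0 --[y]--> q0
  q0 --[y]--> q0
  q0 --[x]--> q1

"yyyx"


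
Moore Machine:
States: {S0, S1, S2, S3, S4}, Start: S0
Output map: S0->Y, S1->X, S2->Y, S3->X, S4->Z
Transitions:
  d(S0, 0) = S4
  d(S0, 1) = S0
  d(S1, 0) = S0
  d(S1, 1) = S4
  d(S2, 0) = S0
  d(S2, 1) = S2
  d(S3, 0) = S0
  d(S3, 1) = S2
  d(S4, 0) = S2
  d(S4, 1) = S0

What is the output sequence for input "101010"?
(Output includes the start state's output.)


Start: S0 (output Y)
  --1--> S0 (output Y)
  --0--> S4 (output Z)
  --1--> S0 (output Y)
  --0--> S4 (output Z)
  --1--> S0 (output Y)
  --0--> S4 (output Z)

"YYZYZYZ"


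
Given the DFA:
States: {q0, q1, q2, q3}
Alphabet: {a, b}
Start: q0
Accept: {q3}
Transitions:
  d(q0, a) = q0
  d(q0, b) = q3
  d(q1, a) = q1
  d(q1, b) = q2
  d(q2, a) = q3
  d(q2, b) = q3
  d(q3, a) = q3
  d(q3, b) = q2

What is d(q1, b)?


Looking up transition d(q1, b)

q2
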